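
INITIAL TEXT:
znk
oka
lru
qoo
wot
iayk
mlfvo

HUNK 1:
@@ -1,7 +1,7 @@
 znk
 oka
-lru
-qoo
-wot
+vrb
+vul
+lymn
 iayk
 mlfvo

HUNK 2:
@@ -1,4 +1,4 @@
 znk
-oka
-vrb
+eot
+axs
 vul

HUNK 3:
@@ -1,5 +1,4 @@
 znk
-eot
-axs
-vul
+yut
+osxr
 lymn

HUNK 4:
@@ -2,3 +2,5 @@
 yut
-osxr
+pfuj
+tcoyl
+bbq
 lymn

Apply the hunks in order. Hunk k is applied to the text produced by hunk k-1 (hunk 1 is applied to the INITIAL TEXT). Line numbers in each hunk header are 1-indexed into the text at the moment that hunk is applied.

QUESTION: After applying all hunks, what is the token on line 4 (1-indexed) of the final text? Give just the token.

Answer: tcoyl

Derivation:
Hunk 1: at line 1 remove [lru,qoo,wot] add [vrb,vul,lymn] -> 7 lines: znk oka vrb vul lymn iayk mlfvo
Hunk 2: at line 1 remove [oka,vrb] add [eot,axs] -> 7 lines: znk eot axs vul lymn iayk mlfvo
Hunk 3: at line 1 remove [eot,axs,vul] add [yut,osxr] -> 6 lines: znk yut osxr lymn iayk mlfvo
Hunk 4: at line 2 remove [osxr] add [pfuj,tcoyl,bbq] -> 8 lines: znk yut pfuj tcoyl bbq lymn iayk mlfvo
Final line 4: tcoyl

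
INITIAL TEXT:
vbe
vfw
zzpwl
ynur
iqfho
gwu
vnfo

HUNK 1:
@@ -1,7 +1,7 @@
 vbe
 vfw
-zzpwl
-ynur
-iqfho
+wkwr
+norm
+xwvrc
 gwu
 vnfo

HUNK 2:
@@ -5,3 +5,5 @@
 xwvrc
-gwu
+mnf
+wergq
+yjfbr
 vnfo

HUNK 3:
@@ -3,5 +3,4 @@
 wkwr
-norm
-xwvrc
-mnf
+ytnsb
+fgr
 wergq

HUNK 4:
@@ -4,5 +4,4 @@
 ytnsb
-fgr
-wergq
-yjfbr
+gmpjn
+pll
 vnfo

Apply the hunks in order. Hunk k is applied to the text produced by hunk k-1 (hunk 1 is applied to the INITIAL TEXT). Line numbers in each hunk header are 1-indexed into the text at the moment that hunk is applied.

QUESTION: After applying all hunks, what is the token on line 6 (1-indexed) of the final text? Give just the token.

Answer: pll

Derivation:
Hunk 1: at line 1 remove [zzpwl,ynur,iqfho] add [wkwr,norm,xwvrc] -> 7 lines: vbe vfw wkwr norm xwvrc gwu vnfo
Hunk 2: at line 5 remove [gwu] add [mnf,wergq,yjfbr] -> 9 lines: vbe vfw wkwr norm xwvrc mnf wergq yjfbr vnfo
Hunk 3: at line 3 remove [norm,xwvrc,mnf] add [ytnsb,fgr] -> 8 lines: vbe vfw wkwr ytnsb fgr wergq yjfbr vnfo
Hunk 4: at line 4 remove [fgr,wergq,yjfbr] add [gmpjn,pll] -> 7 lines: vbe vfw wkwr ytnsb gmpjn pll vnfo
Final line 6: pll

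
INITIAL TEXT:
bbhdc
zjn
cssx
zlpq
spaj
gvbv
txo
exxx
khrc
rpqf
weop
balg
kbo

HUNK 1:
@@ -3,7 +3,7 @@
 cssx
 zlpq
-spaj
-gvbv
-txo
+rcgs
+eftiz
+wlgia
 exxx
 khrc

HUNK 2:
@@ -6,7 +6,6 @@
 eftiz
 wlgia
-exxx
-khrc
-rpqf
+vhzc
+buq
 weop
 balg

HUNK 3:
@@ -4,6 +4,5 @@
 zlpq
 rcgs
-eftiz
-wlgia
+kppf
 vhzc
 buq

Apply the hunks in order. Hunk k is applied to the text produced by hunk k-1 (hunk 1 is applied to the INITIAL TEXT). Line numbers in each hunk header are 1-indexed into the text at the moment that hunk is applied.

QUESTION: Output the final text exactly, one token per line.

Hunk 1: at line 3 remove [spaj,gvbv,txo] add [rcgs,eftiz,wlgia] -> 13 lines: bbhdc zjn cssx zlpq rcgs eftiz wlgia exxx khrc rpqf weop balg kbo
Hunk 2: at line 6 remove [exxx,khrc,rpqf] add [vhzc,buq] -> 12 lines: bbhdc zjn cssx zlpq rcgs eftiz wlgia vhzc buq weop balg kbo
Hunk 3: at line 4 remove [eftiz,wlgia] add [kppf] -> 11 lines: bbhdc zjn cssx zlpq rcgs kppf vhzc buq weop balg kbo

Answer: bbhdc
zjn
cssx
zlpq
rcgs
kppf
vhzc
buq
weop
balg
kbo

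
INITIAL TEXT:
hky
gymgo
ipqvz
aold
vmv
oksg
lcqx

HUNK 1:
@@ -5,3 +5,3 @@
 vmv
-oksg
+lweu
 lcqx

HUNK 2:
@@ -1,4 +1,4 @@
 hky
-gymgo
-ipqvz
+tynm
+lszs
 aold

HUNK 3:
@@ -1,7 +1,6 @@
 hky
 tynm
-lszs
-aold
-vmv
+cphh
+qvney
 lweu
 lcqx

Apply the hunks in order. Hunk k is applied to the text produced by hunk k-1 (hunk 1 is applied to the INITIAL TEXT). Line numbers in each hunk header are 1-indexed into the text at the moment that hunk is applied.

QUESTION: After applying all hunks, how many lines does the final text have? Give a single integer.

Answer: 6

Derivation:
Hunk 1: at line 5 remove [oksg] add [lweu] -> 7 lines: hky gymgo ipqvz aold vmv lweu lcqx
Hunk 2: at line 1 remove [gymgo,ipqvz] add [tynm,lszs] -> 7 lines: hky tynm lszs aold vmv lweu lcqx
Hunk 3: at line 1 remove [lszs,aold,vmv] add [cphh,qvney] -> 6 lines: hky tynm cphh qvney lweu lcqx
Final line count: 6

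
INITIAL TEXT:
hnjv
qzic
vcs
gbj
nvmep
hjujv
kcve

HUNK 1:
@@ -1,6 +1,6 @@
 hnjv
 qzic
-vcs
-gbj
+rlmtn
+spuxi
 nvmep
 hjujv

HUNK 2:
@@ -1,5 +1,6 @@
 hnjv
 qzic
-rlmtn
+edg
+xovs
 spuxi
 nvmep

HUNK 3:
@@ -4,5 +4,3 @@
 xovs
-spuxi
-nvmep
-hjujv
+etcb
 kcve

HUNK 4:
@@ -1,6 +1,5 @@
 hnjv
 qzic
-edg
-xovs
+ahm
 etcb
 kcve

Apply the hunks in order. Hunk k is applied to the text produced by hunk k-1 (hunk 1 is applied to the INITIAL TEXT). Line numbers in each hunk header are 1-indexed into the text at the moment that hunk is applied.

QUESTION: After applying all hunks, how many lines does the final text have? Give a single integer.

Answer: 5

Derivation:
Hunk 1: at line 1 remove [vcs,gbj] add [rlmtn,spuxi] -> 7 lines: hnjv qzic rlmtn spuxi nvmep hjujv kcve
Hunk 2: at line 1 remove [rlmtn] add [edg,xovs] -> 8 lines: hnjv qzic edg xovs spuxi nvmep hjujv kcve
Hunk 3: at line 4 remove [spuxi,nvmep,hjujv] add [etcb] -> 6 lines: hnjv qzic edg xovs etcb kcve
Hunk 4: at line 1 remove [edg,xovs] add [ahm] -> 5 lines: hnjv qzic ahm etcb kcve
Final line count: 5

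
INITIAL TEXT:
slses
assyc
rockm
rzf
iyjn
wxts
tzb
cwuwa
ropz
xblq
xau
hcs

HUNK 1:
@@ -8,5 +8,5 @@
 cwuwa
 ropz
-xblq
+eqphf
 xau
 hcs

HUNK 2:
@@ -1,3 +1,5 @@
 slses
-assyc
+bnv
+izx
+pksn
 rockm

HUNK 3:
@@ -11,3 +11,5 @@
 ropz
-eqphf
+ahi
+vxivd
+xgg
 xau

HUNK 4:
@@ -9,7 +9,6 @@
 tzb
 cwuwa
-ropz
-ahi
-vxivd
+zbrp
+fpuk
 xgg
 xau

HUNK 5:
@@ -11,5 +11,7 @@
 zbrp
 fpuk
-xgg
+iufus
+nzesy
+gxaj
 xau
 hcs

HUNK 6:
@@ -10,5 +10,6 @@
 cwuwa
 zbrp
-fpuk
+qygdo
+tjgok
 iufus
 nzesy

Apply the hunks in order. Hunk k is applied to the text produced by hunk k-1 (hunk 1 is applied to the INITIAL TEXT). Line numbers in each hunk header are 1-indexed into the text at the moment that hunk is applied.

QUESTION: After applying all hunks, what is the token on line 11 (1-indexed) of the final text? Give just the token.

Answer: zbrp

Derivation:
Hunk 1: at line 8 remove [xblq] add [eqphf] -> 12 lines: slses assyc rockm rzf iyjn wxts tzb cwuwa ropz eqphf xau hcs
Hunk 2: at line 1 remove [assyc] add [bnv,izx,pksn] -> 14 lines: slses bnv izx pksn rockm rzf iyjn wxts tzb cwuwa ropz eqphf xau hcs
Hunk 3: at line 11 remove [eqphf] add [ahi,vxivd,xgg] -> 16 lines: slses bnv izx pksn rockm rzf iyjn wxts tzb cwuwa ropz ahi vxivd xgg xau hcs
Hunk 4: at line 9 remove [ropz,ahi,vxivd] add [zbrp,fpuk] -> 15 lines: slses bnv izx pksn rockm rzf iyjn wxts tzb cwuwa zbrp fpuk xgg xau hcs
Hunk 5: at line 11 remove [xgg] add [iufus,nzesy,gxaj] -> 17 lines: slses bnv izx pksn rockm rzf iyjn wxts tzb cwuwa zbrp fpuk iufus nzesy gxaj xau hcs
Hunk 6: at line 10 remove [fpuk] add [qygdo,tjgok] -> 18 lines: slses bnv izx pksn rockm rzf iyjn wxts tzb cwuwa zbrp qygdo tjgok iufus nzesy gxaj xau hcs
Final line 11: zbrp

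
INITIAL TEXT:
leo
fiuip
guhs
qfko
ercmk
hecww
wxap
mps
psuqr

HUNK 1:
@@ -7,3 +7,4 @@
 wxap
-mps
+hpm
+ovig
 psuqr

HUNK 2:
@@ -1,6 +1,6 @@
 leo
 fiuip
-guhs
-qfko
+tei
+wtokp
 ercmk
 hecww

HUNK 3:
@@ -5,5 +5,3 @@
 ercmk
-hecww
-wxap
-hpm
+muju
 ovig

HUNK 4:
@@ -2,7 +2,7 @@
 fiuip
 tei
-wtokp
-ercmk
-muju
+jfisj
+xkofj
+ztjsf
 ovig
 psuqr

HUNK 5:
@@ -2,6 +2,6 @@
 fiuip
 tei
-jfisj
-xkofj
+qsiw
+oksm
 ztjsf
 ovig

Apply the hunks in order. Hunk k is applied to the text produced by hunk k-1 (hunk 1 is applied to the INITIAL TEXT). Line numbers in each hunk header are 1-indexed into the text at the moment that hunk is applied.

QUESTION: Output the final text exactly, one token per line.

Hunk 1: at line 7 remove [mps] add [hpm,ovig] -> 10 lines: leo fiuip guhs qfko ercmk hecww wxap hpm ovig psuqr
Hunk 2: at line 1 remove [guhs,qfko] add [tei,wtokp] -> 10 lines: leo fiuip tei wtokp ercmk hecww wxap hpm ovig psuqr
Hunk 3: at line 5 remove [hecww,wxap,hpm] add [muju] -> 8 lines: leo fiuip tei wtokp ercmk muju ovig psuqr
Hunk 4: at line 2 remove [wtokp,ercmk,muju] add [jfisj,xkofj,ztjsf] -> 8 lines: leo fiuip tei jfisj xkofj ztjsf ovig psuqr
Hunk 5: at line 2 remove [jfisj,xkofj] add [qsiw,oksm] -> 8 lines: leo fiuip tei qsiw oksm ztjsf ovig psuqr

Answer: leo
fiuip
tei
qsiw
oksm
ztjsf
ovig
psuqr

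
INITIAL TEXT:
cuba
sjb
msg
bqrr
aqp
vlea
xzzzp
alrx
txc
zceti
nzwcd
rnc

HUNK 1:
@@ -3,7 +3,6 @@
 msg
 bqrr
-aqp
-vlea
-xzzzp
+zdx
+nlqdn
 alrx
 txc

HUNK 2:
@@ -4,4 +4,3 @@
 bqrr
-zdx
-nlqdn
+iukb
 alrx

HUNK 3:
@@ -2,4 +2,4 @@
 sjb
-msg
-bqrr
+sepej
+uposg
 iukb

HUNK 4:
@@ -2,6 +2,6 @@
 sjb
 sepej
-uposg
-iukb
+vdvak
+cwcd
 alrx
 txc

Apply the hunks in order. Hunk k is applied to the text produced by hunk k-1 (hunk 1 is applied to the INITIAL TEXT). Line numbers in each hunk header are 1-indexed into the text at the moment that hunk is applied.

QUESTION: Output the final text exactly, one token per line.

Hunk 1: at line 3 remove [aqp,vlea,xzzzp] add [zdx,nlqdn] -> 11 lines: cuba sjb msg bqrr zdx nlqdn alrx txc zceti nzwcd rnc
Hunk 2: at line 4 remove [zdx,nlqdn] add [iukb] -> 10 lines: cuba sjb msg bqrr iukb alrx txc zceti nzwcd rnc
Hunk 3: at line 2 remove [msg,bqrr] add [sepej,uposg] -> 10 lines: cuba sjb sepej uposg iukb alrx txc zceti nzwcd rnc
Hunk 4: at line 2 remove [uposg,iukb] add [vdvak,cwcd] -> 10 lines: cuba sjb sepej vdvak cwcd alrx txc zceti nzwcd rnc

Answer: cuba
sjb
sepej
vdvak
cwcd
alrx
txc
zceti
nzwcd
rnc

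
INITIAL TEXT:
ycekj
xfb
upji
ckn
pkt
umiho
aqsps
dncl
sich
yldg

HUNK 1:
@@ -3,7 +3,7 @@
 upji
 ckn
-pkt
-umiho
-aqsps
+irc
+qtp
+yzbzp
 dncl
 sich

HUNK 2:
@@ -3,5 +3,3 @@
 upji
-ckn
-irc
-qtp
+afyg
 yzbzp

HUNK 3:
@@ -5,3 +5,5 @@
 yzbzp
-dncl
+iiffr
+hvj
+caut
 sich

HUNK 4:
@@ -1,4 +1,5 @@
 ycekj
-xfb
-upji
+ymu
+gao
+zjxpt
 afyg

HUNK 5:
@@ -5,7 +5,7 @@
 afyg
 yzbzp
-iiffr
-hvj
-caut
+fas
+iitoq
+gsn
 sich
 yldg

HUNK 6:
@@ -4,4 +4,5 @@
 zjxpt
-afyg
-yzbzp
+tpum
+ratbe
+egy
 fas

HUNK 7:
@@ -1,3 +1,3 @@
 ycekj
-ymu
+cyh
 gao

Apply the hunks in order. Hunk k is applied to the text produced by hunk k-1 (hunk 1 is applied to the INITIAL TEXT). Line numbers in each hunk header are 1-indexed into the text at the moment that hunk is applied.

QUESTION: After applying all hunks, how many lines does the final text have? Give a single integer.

Answer: 12

Derivation:
Hunk 1: at line 3 remove [pkt,umiho,aqsps] add [irc,qtp,yzbzp] -> 10 lines: ycekj xfb upji ckn irc qtp yzbzp dncl sich yldg
Hunk 2: at line 3 remove [ckn,irc,qtp] add [afyg] -> 8 lines: ycekj xfb upji afyg yzbzp dncl sich yldg
Hunk 3: at line 5 remove [dncl] add [iiffr,hvj,caut] -> 10 lines: ycekj xfb upji afyg yzbzp iiffr hvj caut sich yldg
Hunk 4: at line 1 remove [xfb,upji] add [ymu,gao,zjxpt] -> 11 lines: ycekj ymu gao zjxpt afyg yzbzp iiffr hvj caut sich yldg
Hunk 5: at line 5 remove [iiffr,hvj,caut] add [fas,iitoq,gsn] -> 11 lines: ycekj ymu gao zjxpt afyg yzbzp fas iitoq gsn sich yldg
Hunk 6: at line 4 remove [afyg,yzbzp] add [tpum,ratbe,egy] -> 12 lines: ycekj ymu gao zjxpt tpum ratbe egy fas iitoq gsn sich yldg
Hunk 7: at line 1 remove [ymu] add [cyh] -> 12 lines: ycekj cyh gao zjxpt tpum ratbe egy fas iitoq gsn sich yldg
Final line count: 12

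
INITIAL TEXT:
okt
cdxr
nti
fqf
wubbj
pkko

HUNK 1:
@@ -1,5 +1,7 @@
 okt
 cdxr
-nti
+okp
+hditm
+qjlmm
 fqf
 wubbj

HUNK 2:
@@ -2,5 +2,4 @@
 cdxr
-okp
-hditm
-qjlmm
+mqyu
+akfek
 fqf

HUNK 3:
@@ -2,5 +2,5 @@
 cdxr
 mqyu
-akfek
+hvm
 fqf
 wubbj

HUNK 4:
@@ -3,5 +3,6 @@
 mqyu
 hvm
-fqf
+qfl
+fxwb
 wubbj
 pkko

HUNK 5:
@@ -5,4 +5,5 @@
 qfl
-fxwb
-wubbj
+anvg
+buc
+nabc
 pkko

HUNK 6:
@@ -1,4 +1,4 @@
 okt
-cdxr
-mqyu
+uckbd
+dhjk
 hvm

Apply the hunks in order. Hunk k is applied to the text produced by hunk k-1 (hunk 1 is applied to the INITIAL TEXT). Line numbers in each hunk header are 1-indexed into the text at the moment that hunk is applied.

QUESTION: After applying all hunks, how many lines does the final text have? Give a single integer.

Answer: 9

Derivation:
Hunk 1: at line 1 remove [nti] add [okp,hditm,qjlmm] -> 8 lines: okt cdxr okp hditm qjlmm fqf wubbj pkko
Hunk 2: at line 2 remove [okp,hditm,qjlmm] add [mqyu,akfek] -> 7 lines: okt cdxr mqyu akfek fqf wubbj pkko
Hunk 3: at line 2 remove [akfek] add [hvm] -> 7 lines: okt cdxr mqyu hvm fqf wubbj pkko
Hunk 4: at line 3 remove [fqf] add [qfl,fxwb] -> 8 lines: okt cdxr mqyu hvm qfl fxwb wubbj pkko
Hunk 5: at line 5 remove [fxwb,wubbj] add [anvg,buc,nabc] -> 9 lines: okt cdxr mqyu hvm qfl anvg buc nabc pkko
Hunk 6: at line 1 remove [cdxr,mqyu] add [uckbd,dhjk] -> 9 lines: okt uckbd dhjk hvm qfl anvg buc nabc pkko
Final line count: 9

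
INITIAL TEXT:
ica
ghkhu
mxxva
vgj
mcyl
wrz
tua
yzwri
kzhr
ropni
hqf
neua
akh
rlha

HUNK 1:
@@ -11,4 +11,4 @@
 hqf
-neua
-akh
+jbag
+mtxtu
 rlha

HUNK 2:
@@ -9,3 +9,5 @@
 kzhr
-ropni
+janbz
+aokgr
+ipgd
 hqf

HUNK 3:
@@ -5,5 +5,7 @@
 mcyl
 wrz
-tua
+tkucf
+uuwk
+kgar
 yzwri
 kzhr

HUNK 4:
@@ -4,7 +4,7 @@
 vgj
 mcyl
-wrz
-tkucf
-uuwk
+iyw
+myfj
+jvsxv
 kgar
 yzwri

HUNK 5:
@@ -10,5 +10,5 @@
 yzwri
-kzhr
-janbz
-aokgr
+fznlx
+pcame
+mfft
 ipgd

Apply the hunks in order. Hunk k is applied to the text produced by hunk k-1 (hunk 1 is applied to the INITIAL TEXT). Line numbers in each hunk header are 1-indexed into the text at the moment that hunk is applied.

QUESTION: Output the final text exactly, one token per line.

Answer: ica
ghkhu
mxxva
vgj
mcyl
iyw
myfj
jvsxv
kgar
yzwri
fznlx
pcame
mfft
ipgd
hqf
jbag
mtxtu
rlha

Derivation:
Hunk 1: at line 11 remove [neua,akh] add [jbag,mtxtu] -> 14 lines: ica ghkhu mxxva vgj mcyl wrz tua yzwri kzhr ropni hqf jbag mtxtu rlha
Hunk 2: at line 9 remove [ropni] add [janbz,aokgr,ipgd] -> 16 lines: ica ghkhu mxxva vgj mcyl wrz tua yzwri kzhr janbz aokgr ipgd hqf jbag mtxtu rlha
Hunk 3: at line 5 remove [tua] add [tkucf,uuwk,kgar] -> 18 lines: ica ghkhu mxxva vgj mcyl wrz tkucf uuwk kgar yzwri kzhr janbz aokgr ipgd hqf jbag mtxtu rlha
Hunk 4: at line 4 remove [wrz,tkucf,uuwk] add [iyw,myfj,jvsxv] -> 18 lines: ica ghkhu mxxva vgj mcyl iyw myfj jvsxv kgar yzwri kzhr janbz aokgr ipgd hqf jbag mtxtu rlha
Hunk 5: at line 10 remove [kzhr,janbz,aokgr] add [fznlx,pcame,mfft] -> 18 lines: ica ghkhu mxxva vgj mcyl iyw myfj jvsxv kgar yzwri fznlx pcame mfft ipgd hqf jbag mtxtu rlha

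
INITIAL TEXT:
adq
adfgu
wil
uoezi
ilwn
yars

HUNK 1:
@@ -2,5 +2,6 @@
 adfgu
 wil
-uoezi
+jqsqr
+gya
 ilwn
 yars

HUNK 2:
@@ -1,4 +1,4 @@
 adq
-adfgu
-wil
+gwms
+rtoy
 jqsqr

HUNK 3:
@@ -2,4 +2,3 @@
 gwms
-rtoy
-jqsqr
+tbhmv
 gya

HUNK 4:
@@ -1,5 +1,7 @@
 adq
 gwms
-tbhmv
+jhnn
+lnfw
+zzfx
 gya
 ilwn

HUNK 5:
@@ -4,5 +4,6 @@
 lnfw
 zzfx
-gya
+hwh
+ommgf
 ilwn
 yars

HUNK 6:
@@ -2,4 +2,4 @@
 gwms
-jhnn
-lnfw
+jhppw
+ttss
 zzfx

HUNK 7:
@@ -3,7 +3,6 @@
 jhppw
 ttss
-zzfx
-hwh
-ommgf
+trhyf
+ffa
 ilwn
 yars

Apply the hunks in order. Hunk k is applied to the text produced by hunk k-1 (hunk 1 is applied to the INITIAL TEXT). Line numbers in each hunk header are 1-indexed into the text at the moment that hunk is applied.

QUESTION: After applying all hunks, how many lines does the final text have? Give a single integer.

Hunk 1: at line 2 remove [uoezi] add [jqsqr,gya] -> 7 lines: adq adfgu wil jqsqr gya ilwn yars
Hunk 2: at line 1 remove [adfgu,wil] add [gwms,rtoy] -> 7 lines: adq gwms rtoy jqsqr gya ilwn yars
Hunk 3: at line 2 remove [rtoy,jqsqr] add [tbhmv] -> 6 lines: adq gwms tbhmv gya ilwn yars
Hunk 4: at line 1 remove [tbhmv] add [jhnn,lnfw,zzfx] -> 8 lines: adq gwms jhnn lnfw zzfx gya ilwn yars
Hunk 5: at line 4 remove [gya] add [hwh,ommgf] -> 9 lines: adq gwms jhnn lnfw zzfx hwh ommgf ilwn yars
Hunk 6: at line 2 remove [jhnn,lnfw] add [jhppw,ttss] -> 9 lines: adq gwms jhppw ttss zzfx hwh ommgf ilwn yars
Hunk 7: at line 3 remove [zzfx,hwh,ommgf] add [trhyf,ffa] -> 8 lines: adq gwms jhppw ttss trhyf ffa ilwn yars
Final line count: 8

Answer: 8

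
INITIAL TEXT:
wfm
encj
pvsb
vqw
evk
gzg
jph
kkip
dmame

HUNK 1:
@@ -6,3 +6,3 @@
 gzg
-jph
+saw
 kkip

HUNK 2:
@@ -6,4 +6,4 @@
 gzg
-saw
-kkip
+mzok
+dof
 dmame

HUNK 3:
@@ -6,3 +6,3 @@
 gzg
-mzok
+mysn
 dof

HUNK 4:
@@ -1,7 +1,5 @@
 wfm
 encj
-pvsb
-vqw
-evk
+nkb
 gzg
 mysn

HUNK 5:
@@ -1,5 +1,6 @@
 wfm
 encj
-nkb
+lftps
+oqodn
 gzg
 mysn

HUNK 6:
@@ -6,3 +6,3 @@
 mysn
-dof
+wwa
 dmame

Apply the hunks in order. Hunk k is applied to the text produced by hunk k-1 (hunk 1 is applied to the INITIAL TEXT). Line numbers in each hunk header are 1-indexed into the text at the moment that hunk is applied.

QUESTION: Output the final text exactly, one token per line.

Hunk 1: at line 6 remove [jph] add [saw] -> 9 lines: wfm encj pvsb vqw evk gzg saw kkip dmame
Hunk 2: at line 6 remove [saw,kkip] add [mzok,dof] -> 9 lines: wfm encj pvsb vqw evk gzg mzok dof dmame
Hunk 3: at line 6 remove [mzok] add [mysn] -> 9 lines: wfm encj pvsb vqw evk gzg mysn dof dmame
Hunk 4: at line 1 remove [pvsb,vqw,evk] add [nkb] -> 7 lines: wfm encj nkb gzg mysn dof dmame
Hunk 5: at line 1 remove [nkb] add [lftps,oqodn] -> 8 lines: wfm encj lftps oqodn gzg mysn dof dmame
Hunk 6: at line 6 remove [dof] add [wwa] -> 8 lines: wfm encj lftps oqodn gzg mysn wwa dmame

Answer: wfm
encj
lftps
oqodn
gzg
mysn
wwa
dmame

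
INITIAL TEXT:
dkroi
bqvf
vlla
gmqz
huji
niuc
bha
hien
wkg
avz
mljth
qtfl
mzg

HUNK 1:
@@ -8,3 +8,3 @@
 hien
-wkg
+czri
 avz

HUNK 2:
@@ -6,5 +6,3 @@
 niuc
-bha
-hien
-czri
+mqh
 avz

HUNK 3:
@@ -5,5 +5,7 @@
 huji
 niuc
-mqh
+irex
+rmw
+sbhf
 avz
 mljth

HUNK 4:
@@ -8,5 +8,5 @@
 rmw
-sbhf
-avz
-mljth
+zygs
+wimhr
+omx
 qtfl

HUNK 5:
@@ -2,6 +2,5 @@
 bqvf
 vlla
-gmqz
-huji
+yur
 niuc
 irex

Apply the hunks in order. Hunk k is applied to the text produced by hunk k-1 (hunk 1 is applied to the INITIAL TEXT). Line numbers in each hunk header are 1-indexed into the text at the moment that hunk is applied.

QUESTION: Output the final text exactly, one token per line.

Answer: dkroi
bqvf
vlla
yur
niuc
irex
rmw
zygs
wimhr
omx
qtfl
mzg

Derivation:
Hunk 1: at line 8 remove [wkg] add [czri] -> 13 lines: dkroi bqvf vlla gmqz huji niuc bha hien czri avz mljth qtfl mzg
Hunk 2: at line 6 remove [bha,hien,czri] add [mqh] -> 11 lines: dkroi bqvf vlla gmqz huji niuc mqh avz mljth qtfl mzg
Hunk 3: at line 5 remove [mqh] add [irex,rmw,sbhf] -> 13 lines: dkroi bqvf vlla gmqz huji niuc irex rmw sbhf avz mljth qtfl mzg
Hunk 4: at line 8 remove [sbhf,avz,mljth] add [zygs,wimhr,omx] -> 13 lines: dkroi bqvf vlla gmqz huji niuc irex rmw zygs wimhr omx qtfl mzg
Hunk 5: at line 2 remove [gmqz,huji] add [yur] -> 12 lines: dkroi bqvf vlla yur niuc irex rmw zygs wimhr omx qtfl mzg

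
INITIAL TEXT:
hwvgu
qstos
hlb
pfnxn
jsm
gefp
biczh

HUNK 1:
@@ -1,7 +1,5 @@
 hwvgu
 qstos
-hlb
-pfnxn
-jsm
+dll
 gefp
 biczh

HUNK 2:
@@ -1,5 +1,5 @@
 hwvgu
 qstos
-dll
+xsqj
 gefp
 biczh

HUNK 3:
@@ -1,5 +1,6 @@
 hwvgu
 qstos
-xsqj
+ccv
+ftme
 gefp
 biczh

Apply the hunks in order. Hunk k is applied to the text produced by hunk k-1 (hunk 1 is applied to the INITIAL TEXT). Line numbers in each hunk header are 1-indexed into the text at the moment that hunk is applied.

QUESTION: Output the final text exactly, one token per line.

Hunk 1: at line 1 remove [hlb,pfnxn,jsm] add [dll] -> 5 lines: hwvgu qstos dll gefp biczh
Hunk 2: at line 1 remove [dll] add [xsqj] -> 5 lines: hwvgu qstos xsqj gefp biczh
Hunk 3: at line 1 remove [xsqj] add [ccv,ftme] -> 6 lines: hwvgu qstos ccv ftme gefp biczh

Answer: hwvgu
qstos
ccv
ftme
gefp
biczh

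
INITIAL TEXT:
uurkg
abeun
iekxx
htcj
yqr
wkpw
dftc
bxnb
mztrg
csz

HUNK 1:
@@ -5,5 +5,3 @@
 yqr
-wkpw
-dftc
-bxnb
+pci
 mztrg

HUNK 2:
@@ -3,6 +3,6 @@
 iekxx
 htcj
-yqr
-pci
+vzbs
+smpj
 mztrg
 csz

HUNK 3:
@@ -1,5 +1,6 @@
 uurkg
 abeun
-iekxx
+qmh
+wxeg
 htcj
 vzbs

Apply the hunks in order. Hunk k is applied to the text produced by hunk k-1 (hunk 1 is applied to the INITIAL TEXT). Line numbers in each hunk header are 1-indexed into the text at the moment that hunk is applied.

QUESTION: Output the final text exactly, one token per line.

Hunk 1: at line 5 remove [wkpw,dftc,bxnb] add [pci] -> 8 lines: uurkg abeun iekxx htcj yqr pci mztrg csz
Hunk 2: at line 3 remove [yqr,pci] add [vzbs,smpj] -> 8 lines: uurkg abeun iekxx htcj vzbs smpj mztrg csz
Hunk 3: at line 1 remove [iekxx] add [qmh,wxeg] -> 9 lines: uurkg abeun qmh wxeg htcj vzbs smpj mztrg csz

Answer: uurkg
abeun
qmh
wxeg
htcj
vzbs
smpj
mztrg
csz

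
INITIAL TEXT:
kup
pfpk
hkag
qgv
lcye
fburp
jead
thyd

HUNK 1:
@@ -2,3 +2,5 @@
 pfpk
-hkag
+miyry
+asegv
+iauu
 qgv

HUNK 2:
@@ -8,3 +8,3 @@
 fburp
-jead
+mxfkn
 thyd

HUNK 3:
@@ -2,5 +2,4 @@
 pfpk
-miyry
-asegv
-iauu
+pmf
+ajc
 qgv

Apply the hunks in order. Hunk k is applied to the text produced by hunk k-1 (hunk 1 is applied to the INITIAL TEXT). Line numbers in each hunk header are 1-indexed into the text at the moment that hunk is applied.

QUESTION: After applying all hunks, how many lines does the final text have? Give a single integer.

Answer: 9

Derivation:
Hunk 1: at line 2 remove [hkag] add [miyry,asegv,iauu] -> 10 lines: kup pfpk miyry asegv iauu qgv lcye fburp jead thyd
Hunk 2: at line 8 remove [jead] add [mxfkn] -> 10 lines: kup pfpk miyry asegv iauu qgv lcye fburp mxfkn thyd
Hunk 3: at line 2 remove [miyry,asegv,iauu] add [pmf,ajc] -> 9 lines: kup pfpk pmf ajc qgv lcye fburp mxfkn thyd
Final line count: 9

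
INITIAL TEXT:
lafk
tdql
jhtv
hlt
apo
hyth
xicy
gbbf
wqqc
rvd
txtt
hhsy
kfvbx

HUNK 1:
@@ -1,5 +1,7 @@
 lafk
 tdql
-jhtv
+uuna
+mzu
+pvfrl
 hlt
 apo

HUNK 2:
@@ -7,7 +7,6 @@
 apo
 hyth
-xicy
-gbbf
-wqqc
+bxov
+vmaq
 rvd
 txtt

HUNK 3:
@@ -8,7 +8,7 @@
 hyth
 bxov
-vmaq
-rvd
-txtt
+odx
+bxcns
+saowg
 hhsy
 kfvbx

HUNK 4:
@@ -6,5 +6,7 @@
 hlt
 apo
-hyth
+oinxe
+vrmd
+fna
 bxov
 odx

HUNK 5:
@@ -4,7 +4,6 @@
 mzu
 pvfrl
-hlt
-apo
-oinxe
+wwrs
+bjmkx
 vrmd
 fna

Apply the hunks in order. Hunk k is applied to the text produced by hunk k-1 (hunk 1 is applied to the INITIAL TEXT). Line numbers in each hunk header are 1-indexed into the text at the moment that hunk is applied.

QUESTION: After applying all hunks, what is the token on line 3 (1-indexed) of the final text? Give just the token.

Answer: uuna

Derivation:
Hunk 1: at line 1 remove [jhtv] add [uuna,mzu,pvfrl] -> 15 lines: lafk tdql uuna mzu pvfrl hlt apo hyth xicy gbbf wqqc rvd txtt hhsy kfvbx
Hunk 2: at line 7 remove [xicy,gbbf,wqqc] add [bxov,vmaq] -> 14 lines: lafk tdql uuna mzu pvfrl hlt apo hyth bxov vmaq rvd txtt hhsy kfvbx
Hunk 3: at line 8 remove [vmaq,rvd,txtt] add [odx,bxcns,saowg] -> 14 lines: lafk tdql uuna mzu pvfrl hlt apo hyth bxov odx bxcns saowg hhsy kfvbx
Hunk 4: at line 6 remove [hyth] add [oinxe,vrmd,fna] -> 16 lines: lafk tdql uuna mzu pvfrl hlt apo oinxe vrmd fna bxov odx bxcns saowg hhsy kfvbx
Hunk 5: at line 4 remove [hlt,apo,oinxe] add [wwrs,bjmkx] -> 15 lines: lafk tdql uuna mzu pvfrl wwrs bjmkx vrmd fna bxov odx bxcns saowg hhsy kfvbx
Final line 3: uuna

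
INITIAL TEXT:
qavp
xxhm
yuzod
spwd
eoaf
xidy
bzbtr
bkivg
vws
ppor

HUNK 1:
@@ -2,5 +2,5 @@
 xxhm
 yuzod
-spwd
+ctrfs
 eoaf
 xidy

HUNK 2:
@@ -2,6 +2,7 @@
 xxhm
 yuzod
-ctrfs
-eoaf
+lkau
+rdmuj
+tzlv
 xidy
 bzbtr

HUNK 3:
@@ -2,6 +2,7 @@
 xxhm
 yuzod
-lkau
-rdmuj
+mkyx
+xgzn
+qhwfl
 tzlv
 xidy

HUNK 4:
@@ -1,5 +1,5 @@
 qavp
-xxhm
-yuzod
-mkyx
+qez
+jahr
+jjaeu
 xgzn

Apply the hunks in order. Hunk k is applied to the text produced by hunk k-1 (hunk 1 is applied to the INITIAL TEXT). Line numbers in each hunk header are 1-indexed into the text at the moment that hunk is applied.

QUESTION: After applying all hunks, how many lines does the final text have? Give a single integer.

Hunk 1: at line 2 remove [spwd] add [ctrfs] -> 10 lines: qavp xxhm yuzod ctrfs eoaf xidy bzbtr bkivg vws ppor
Hunk 2: at line 2 remove [ctrfs,eoaf] add [lkau,rdmuj,tzlv] -> 11 lines: qavp xxhm yuzod lkau rdmuj tzlv xidy bzbtr bkivg vws ppor
Hunk 3: at line 2 remove [lkau,rdmuj] add [mkyx,xgzn,qhwfl] -> 12 lines: qavp xxhm yuzod mkyx xgzn qhwfl tzlv xidy bzbtr bkivg vws ppor
Hunk 4: at line 1 remove [xxhm,yuzod,mkyx] add [qez,jahr,jjaeu] -> 12 lines: qavp qez jahr jjaeu xgzn qhwfl tzlv xidy bzbtr bkivg vws ppor
Final line count: 12

Answer: 12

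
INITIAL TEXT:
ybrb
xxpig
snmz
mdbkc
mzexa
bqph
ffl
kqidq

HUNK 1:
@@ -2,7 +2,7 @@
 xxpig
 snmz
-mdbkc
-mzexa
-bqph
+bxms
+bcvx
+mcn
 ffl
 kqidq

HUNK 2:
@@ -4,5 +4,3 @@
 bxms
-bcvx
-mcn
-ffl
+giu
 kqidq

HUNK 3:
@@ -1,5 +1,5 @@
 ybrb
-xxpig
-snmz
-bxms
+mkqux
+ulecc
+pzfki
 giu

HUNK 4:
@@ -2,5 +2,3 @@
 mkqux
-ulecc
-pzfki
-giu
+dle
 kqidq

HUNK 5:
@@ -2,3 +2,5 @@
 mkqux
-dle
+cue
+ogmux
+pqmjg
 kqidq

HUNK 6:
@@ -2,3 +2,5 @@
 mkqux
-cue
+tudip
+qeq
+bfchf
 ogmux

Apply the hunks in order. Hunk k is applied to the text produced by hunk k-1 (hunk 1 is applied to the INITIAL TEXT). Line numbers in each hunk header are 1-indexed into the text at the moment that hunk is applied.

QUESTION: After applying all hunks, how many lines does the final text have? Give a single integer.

Hunk 1: at line 2 remove [mdbkc,mzexa,bqph] add [bxms,bcvx,mcn] -> 8 lines: ybrb xxpig snmz bxms bcvx mcn ffl kqidq
Hunk 2: at line 4 remove [bcvx,mcn,ffl] add [giu] -> 6 lines: ybrb xxpig snmz bxms giu kqidq
Hunk 3: at line 1 remove [xxpig,snmz,bxms] add [mkqux,ulecc,pzfki] -> 6 lines: ybrb mkqux ulecc pzfki giu kqidq
Hunk 4: at line 2 remove [ulecc,pzfki,giu] add [dle] -> 4 lines: ybrb mkqux dle kqidq
Hunk 5: at line 2 remove [dle] add [cue,ogmux,pqmjg] -> 6 lines: ybrb mkqux cue ogmux pqmjg kqidq
Hunk 6: at line 2 remove [cue] add [tudip,qeq,bfchf] -> 8 lines: ybrb mkqux tudip qeq bfchf ogmux pqmjg kqidq
Final line count: 8

Answer: 8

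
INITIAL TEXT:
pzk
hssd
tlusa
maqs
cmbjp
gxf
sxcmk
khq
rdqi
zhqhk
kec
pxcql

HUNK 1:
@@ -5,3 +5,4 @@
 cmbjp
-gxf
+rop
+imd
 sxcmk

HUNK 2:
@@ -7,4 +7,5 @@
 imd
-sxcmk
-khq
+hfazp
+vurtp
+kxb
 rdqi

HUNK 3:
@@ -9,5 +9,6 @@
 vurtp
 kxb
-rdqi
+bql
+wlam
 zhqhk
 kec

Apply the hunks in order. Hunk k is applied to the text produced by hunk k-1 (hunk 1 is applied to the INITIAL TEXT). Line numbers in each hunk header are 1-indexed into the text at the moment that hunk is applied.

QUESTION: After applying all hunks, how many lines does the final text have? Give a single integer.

Answer: 15

Derivation:
Hunk 1: at line 5 remove [gxf] add [rop,imd] -> 13 lines: pzk hssd tlusa maqs cmbjp rop imd sxcmk khq rdqi zhqhk kec pxcql
Hunk 2: at line 7 remove [sxcmk,khq] add [hfazp,vurtp,kxb] -> 14 lines: pzk hssd tlusa maqs cmbjp rop imd hfazp vurtp kxb rdqi zhqhk kec pxcql
Hunk 3: at line 9 remove [rdqi] add [bql,wlam] -> 15 lines: pzk hssd tlusa maqs cmbjp rop imd hfazp vurtp kxb bql wlam zhqhk kec pxcql
Final line count: 15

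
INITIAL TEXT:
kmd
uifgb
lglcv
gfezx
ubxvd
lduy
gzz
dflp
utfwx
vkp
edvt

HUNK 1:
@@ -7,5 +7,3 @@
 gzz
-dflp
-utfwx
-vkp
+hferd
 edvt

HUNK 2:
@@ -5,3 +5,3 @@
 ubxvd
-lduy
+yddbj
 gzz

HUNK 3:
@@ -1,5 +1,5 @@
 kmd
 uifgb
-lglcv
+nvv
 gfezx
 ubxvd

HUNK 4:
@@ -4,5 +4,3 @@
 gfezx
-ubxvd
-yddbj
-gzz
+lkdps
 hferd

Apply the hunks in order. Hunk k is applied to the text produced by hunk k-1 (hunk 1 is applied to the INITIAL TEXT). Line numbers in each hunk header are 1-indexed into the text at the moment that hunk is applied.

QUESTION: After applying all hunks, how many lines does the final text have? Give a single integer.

Answer: 7

Derivation:
Hunk 1: at line 7 remove [dflp,utfwx,vkp] add [hferd] -> 9 lines: kmd uifgb lglcv gfezx ubxvd lduy gzz hferd edvt
Hunk 2: at line 5 remove [lduy] add [yddbj] -> 9 lines: kmd uifgb lglcv gfezx ubxvd yddbj gzz hferd edvt
Hunk 3: at line 1 remove [lglcv] add [nvv] -> 9 lines: kmd uifgb nvv gfezx ubxvd yddbj gzz hferd edvt
Hunk 4: at line 4 remove [ubxvd,yddbj,gzz] add [lkdps] -> 7 lines: kmd uifgb nvv gfezx lkdps hferd edvt
Final line count: 7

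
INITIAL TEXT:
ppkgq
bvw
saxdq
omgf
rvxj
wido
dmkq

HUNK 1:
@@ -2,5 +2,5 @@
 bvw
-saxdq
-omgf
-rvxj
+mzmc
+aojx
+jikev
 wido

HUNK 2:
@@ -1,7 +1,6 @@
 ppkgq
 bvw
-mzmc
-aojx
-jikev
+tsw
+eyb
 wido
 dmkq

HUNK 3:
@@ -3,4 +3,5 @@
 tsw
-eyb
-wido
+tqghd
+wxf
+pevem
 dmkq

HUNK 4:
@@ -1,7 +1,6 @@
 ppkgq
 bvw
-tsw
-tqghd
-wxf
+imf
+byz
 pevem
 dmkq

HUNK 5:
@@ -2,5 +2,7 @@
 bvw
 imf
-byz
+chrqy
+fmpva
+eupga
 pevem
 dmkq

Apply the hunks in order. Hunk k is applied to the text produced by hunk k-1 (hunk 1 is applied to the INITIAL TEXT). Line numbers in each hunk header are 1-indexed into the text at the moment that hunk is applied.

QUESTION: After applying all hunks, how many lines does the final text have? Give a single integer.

Hunk 1: at line 2 remove [saxdq,omgf,rvxj] add [mzmc,aojx,jikev] -> 7 lines: ppkgq bvw mzmc aojx jikev wido dmkq
Hunk 2: at line 1 remove [mzmc,aojx,jikev] add [tsw,eyb] -> 6 lines: ppkgq bvw tsw eyb wido dmkq
Hunk 3: at line 3 remove [eyb,wido] add [tqghd,wxf,pevem] -> 7 lines: ppkgq bvw tsw tqghd wxf pevem dmkq
Hunk 4: at line 1 remove [tsw,tqghd,wxf] add [imf,byz] -> 6 lines: ppkgq bvw imf byz pevem dmkq
Hunk 5: at line 2 remove [byz] add [chrqy,fmpva,eupga] -> 8 lines: ppkgq bvw imf chrqy fmpva eupga pevem dmkq
Final line count: 8

Answer: 8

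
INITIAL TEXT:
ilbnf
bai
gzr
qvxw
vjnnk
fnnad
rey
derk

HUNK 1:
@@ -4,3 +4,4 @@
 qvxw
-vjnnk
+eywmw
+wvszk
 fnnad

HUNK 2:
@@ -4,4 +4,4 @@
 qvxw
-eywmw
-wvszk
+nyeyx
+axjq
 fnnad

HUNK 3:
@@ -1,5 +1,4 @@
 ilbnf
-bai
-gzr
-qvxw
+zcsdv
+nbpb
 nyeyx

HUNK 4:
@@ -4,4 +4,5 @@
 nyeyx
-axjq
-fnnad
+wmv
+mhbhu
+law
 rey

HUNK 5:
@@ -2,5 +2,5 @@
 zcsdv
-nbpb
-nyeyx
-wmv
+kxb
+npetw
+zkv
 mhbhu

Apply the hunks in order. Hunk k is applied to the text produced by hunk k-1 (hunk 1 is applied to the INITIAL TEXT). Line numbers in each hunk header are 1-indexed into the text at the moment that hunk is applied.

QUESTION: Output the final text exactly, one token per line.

Hunk 1: at line 4 remove [vjnnk] add [eywmw,wvszk] -> 9 lines: ilbnf bai gzr qvxw eywmw wvszk fnnad rey derk
Hunk 2: at line 4 remove [eywmw,wvszk] add [nyeyx,axjq] -> 9 lines: ilbnf bai gzr qvxw nyeyx axjq fnnad rey derk
Hunk 3: at line 1 remove [bai,gzr,qvxw] add [zcsdv,nbpb] -> 8 lines: ilbnf zcsdv nbpb nyeyx axjq fnnad rey derk
Hunk 4: at line 4 remove [axjq,fnnad] add [wmv,mhbhu,law] -> 9 lines: ilbnf zcsdv nbpb nyeyx wmv mhbhu law rey derk
Hunk 5: at line 2 remove [nbpb,nyeyx,wmv] add [kxb,npetw,zkv] -> 9 lines: ilbnf zcsdv kxb npetw zkv mhbhu law rey derk

Answer: ilbnf
zcsdv
kxb
npetw
zkv
mhbhu
law
rey
derk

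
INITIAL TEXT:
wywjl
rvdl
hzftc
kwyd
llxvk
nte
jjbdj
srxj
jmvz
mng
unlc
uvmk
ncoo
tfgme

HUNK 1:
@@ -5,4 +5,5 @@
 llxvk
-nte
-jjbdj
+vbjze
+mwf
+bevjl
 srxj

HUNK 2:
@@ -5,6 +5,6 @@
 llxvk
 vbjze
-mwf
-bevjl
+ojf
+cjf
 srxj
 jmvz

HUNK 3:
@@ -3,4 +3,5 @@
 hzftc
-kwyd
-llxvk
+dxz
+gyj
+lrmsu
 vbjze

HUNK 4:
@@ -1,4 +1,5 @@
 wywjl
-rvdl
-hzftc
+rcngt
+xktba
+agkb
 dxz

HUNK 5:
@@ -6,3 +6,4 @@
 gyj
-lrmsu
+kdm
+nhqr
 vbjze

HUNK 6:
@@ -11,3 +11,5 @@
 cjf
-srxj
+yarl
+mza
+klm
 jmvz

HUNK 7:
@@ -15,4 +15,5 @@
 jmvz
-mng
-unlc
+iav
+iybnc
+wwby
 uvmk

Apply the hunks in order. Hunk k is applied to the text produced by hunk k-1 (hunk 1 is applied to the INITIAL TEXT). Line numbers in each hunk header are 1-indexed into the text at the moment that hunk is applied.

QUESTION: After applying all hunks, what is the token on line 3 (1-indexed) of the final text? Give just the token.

Answer: xktba

Derivation:
Hunk 1: at line 5 remove [nte,jjbdj] add [vbjze,mwf,bevjl] -> 15 lines: wywjl rvdl hzftc kwyd llxvk vbjze mwf bevjl srxj jmvz mng unlc uvmk ncoo tfgme
Hunk 2: at line 5 remove [mwf,bevjl] add [ojf,cjf] -> 15 lines: wywjl rvdl hzftc kwyd llxvk vbjze ojf cjf srxj jmvz mng unlc uvmk ncoo tfgme
Hunk 3: at line 3 remove [kwyd,llxvk] add [dxz,gyj,lrmsu] -> 16 lines: wywjl rvdl hzftc dxz gyj lrmsu vbjze ojf cjf srxj jmvz mng unlc uvmk ncoo tfgme
Hunk 4: at line 1 remove [rvdl,hzftc] add [rcngt,xktba,agkb] -> 17 lines: wywjl rcngt xktba agkb dxz gyj lrmsu vbjze ojf cjf srxj jmvz mng unlc uvmk ncoo tfgme
Hunk 5: at line 6 remove [lrmsu] add [kdm,nhqr] -> 18 lines: wywjl rcngt xktba agkb dxz gyj kdm nhqr vbjze ojf cjf srxj jmvz mng unlc uvmk ncoo tfgme
Hunk 6: at line 11 remove [srxj] add [yarl,mza,klm] -> 20 lines: wywjl rcngt xktba agkb dxz gyj kdm nhqr vbjze ojf cjf yarl mza klm jmvz mng unlc uvmk ncoo tfgme
Hunk 7: at line 15 remove [mng,unlc] add [iav,iybnc,wwby] -> 21 lines: wywjl rcngt xktba agkb dxz gyj kdm nhqr vbjze ojf cjf yarl mza klm jmvz iav iybnc wwby uvmk ncoo tfgme
Final line 3: xktba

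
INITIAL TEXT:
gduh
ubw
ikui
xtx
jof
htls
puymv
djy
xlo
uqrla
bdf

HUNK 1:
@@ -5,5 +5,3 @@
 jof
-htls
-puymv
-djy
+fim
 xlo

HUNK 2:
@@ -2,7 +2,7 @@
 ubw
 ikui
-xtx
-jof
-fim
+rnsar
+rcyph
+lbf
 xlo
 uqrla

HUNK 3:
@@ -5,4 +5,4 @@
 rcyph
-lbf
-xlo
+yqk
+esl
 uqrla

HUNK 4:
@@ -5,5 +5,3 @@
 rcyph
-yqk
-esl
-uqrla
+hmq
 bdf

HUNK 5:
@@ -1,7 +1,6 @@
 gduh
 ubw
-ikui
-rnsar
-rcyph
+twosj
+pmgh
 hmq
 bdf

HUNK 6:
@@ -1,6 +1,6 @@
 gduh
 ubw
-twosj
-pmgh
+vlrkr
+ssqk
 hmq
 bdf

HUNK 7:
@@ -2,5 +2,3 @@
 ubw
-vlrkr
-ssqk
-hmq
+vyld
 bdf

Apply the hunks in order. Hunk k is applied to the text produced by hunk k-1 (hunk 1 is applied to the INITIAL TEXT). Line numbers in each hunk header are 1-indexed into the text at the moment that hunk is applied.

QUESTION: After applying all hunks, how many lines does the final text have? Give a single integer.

Hunk 1: at line 5 remove [htls,puymv,djy] add [fim] -> 9 lines: gduh ubw ikui xtx jof fim xlo uqrla bdf
Hunk 2: at line 2 remove [xtx,jof,fim] add [rnsar,rcyph,lbf] -> 9 lines: gduh ubw ikui rnsar rcyph lbf xlo uqrla bdf
Hunk 3: at line 5 remove [lbf,xlo] add [yqk,esl] -> 9 lines: gduh ubw ikui rnsar rcyph yqk esl uqrla bdf
Hunk 4: at line 5 remove [yqk,esl,uqrla] add [hmq] -> 7 lines: gduh ubw ikui rnsar rcyph hmq bdf
Hunk 5: at line 1 remove [ikui,rnsar,rcyph] add [twosj,pmgh] -> 6 lines: gduh ubw twosj pmgh hmq bdf
Hunk 6: at line 1 remove [twosj,pmgh] add [vlrkr,ssqk] -> 6 lines: gduh ubw vlrkr ssqk hmq bdf
Hunk 7: at line 2 remove [vlrkr,ssqk,hmq] add [vyld] -> 4 lines: gduh ubw vyld bdf
Final line count: 4

Answer: 4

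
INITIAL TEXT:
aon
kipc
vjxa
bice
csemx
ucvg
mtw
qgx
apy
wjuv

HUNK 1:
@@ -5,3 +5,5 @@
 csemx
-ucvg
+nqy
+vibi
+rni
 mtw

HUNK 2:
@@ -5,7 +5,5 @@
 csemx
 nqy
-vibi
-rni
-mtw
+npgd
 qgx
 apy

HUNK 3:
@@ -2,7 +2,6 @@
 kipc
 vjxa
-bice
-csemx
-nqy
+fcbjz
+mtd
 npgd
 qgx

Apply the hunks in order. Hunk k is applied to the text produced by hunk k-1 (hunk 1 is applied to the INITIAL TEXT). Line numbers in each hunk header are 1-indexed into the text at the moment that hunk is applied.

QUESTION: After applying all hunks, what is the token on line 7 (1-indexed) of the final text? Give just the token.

Answer: qgx

Derivation:
Hunk 1: at line 5 remove [ucvg] add [nqy,vibi,rni] -> 12 lines: aon kipc vjxa bice csemx nqy vibi rni mtw qgx apy wjuv
Hunk 2: at line 5 remove [vibi,rni,mtw] add [npgd] -> 10 lines: aon kipc vjxa bice csemx nqy npgd qgx apy wjuv
Hunk 3: at line 2 remove [bice,csemx,nqy] add [fcbjz,mtd] -> 9 lines: aon kipc vjxa fcbjz mtd npgd qgx apy wjuv
Final line 7: qgx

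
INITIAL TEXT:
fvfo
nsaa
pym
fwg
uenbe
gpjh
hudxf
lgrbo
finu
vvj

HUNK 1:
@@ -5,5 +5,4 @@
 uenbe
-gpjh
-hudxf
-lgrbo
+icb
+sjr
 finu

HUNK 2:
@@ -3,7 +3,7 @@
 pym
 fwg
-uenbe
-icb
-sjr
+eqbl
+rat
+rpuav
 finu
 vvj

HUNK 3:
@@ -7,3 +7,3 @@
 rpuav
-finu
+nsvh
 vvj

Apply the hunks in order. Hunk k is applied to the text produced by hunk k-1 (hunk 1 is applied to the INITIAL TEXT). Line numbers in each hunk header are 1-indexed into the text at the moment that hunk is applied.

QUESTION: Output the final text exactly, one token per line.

Answer: fvfo
nsaa
pym
fwg
eqbl
rat
rpuav
nsvh
vvj

Derivation:
Hunk 1: at line 5 remove [gpjh,hudxf,lgrbo] add [icb,sjr] -> 9 lines: fvfo nsaa pym fwg uenbe icb sjr finu vvj
Hunk 2: at line 3 remove [uenbe,icb,sjr] add [eqbl,rat,rpuav] -> 9 lines: fvfo nsaa pym fwg eqbl rat rpuav finu vvj
Hunk 3: at line 7 remove [finu] add [nsvh] -> 9 lines: fvfo nsaa pym fwg eqbl rat rpuav nsvh vvj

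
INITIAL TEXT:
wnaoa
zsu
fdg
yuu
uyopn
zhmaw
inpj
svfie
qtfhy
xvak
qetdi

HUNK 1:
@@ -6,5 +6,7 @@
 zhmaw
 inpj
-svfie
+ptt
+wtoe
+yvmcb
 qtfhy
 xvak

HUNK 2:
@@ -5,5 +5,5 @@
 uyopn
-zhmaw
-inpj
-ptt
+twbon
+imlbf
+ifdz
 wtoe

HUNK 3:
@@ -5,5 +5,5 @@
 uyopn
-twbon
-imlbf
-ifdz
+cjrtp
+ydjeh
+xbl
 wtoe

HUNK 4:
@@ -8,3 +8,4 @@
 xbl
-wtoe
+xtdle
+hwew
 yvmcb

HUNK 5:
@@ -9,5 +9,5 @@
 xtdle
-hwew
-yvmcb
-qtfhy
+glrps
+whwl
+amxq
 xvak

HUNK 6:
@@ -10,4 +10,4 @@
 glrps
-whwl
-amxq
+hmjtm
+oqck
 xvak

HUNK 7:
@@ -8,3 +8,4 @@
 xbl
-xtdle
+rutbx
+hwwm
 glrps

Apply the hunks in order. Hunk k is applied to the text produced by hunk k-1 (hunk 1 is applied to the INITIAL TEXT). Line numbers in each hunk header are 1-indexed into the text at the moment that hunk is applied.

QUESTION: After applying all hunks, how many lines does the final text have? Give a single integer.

Answer: 15

Derivation:
Hunk 1: at line 6 remove [svfie] add [ptt,wtoe,yvmcb] -> 13 lines: wnaoa zsu fdg yuu uyopn zhmaw inpj ptt wtoe yvmcb qtfhy xvak qetdi
Hunk 2: at line 5 remove [zhmaw,inpj,ptt] add [twbon,imlbf,ifdz] -> 13 lines: wnaoa zsu fdg yuu uyopn twbon imlbf ifdz wtoe yvmcb qtfhy xvak qetdi
Hunk 3: at line 5 remove [twbon,imlbf,ifdz] add [cjrtp,ydjeh,xbl] -> 13 lines: wnaoa zsu fdg yuu uyopn cjrtp ydjeh xbl wtoe yvmcb qtfhy xvak qetdi
Hunk 4: at line 8 remove [wtoe] add [xtdle,hwew] -> 14 lines: wnaoa zsu fdg yuu uyopn cjrtp ydjeh xbl xtdle hwew yvmcb qtfhy xvak qetdi
Hunk 5: at line 9 remove [hwew,yvmcb,qtfhy] add [glrps,whwl,amxq] -> 14 lines: wnaoa zsu fdg yuu uyopn cjrtp ydjeh xbl xtdle glrps whwl amxq xvak qetdi
Hunk 6: at line 10 remove [whwl,amxq] add [hmjtm,oqck] -> 14 lines: wnaoa zsu fdg yuu uyopn cjrtp ydjeh xbl xtdle glrps hmjtm oqck xvak qetdi
Hunk 7: at line 8 remove [xtdle] add [rutbx,hwwm] -> 15 lines: wnaoa zsu fdg yuu uyopn cjrtp ydjeh xbl rutbx hwwm glrps hmjtm oqck xvak qetdi
Final line count: 15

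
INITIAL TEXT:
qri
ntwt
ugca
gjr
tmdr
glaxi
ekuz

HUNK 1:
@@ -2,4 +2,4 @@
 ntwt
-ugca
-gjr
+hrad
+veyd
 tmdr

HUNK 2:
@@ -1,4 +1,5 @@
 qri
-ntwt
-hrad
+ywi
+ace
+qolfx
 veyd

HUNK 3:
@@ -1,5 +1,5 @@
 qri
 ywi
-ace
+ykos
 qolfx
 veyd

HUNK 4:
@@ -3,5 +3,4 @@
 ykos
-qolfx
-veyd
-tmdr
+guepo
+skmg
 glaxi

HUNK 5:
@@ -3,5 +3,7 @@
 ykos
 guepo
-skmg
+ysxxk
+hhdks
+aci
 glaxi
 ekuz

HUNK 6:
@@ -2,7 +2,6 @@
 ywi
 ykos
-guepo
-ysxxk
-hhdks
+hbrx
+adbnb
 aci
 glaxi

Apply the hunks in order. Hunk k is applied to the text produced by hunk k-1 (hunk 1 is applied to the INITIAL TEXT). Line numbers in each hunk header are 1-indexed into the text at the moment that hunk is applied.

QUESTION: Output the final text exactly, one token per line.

Answer: qri
ywi
ykos
hbrx
adbnb
aci
glaxi
ekuz

Derivation:
Hunk 1: at line 2 remove [ugca,gjr] add [hrad,veyd] -> 7 lines: qri ntwt hrad veyd tmdr glaxi ekuz
Hunk 2: at line 1 remove [ntwt,hrad] add [ywi,ace,qolfx] -> 8 lines: qri ywi ace qolfx veyd tmdr glaxi ekuz
Hunk 3: at line 1 remove [ace] add [ykos] -> 8 lines: qri ywi ykos qolfx veyd tmdr glaxi ekuz
Hunk 4: at line 3 remove [qolfx,veyd,tmdr] add [guepo,skmg] -> 7 lines: qri ywi ykos guepo skmg glaxi ekuz
Hunk 5: at line 3 remove [skmg] add [ysxxk,hhdks,aci] -> 9 lines: qri ywi ykos guepo ysxxk hhdks aci glaxi ekuz
Hunk 6: at line 2 remove [guepo,ysxxk,hhdks] add [hbrx,adbnb] -> 8 lines: qri ywi ykos hbrx adbnb aci glaxi ekuz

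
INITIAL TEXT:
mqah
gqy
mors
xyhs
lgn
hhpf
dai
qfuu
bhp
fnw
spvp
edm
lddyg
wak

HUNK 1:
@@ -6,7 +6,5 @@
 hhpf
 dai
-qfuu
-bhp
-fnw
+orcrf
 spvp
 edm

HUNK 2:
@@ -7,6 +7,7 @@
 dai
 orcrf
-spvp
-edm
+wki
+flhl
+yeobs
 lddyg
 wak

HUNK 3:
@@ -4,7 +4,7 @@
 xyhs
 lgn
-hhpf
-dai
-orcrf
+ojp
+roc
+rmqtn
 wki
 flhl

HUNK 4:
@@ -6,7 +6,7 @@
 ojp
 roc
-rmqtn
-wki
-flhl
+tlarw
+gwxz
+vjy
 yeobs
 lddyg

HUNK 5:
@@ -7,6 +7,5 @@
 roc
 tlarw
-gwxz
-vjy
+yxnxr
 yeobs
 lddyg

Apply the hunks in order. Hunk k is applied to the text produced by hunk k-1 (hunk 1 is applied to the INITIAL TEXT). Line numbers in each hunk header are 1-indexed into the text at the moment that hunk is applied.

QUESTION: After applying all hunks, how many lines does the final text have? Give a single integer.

Hunk 1: at line 6 remove [qfuu,bhp,fnw] add [orcrf] -> 12 lines: mqah gqy mors xyhs lgn hhpf dai orcrf spvp edm lddyg wak
Hunk 2: at line 7 remove [spvp,edm] add [wki,flhl,yeobs] -> 13 lines: mqah gqy mors xyhs lgn hhpf dai orcrf wki flhl yeobs lddyg wak
Hunk 3: at line 4 remove [hhpf,dai,orcrf] add [ojp,roc,rmqtn] -> 13 lines: mqah gqy mors xyhs lgn ojp roc rmqtn wki flhl yeobs lddyg wak
Hunk 4: at line 6 remove [rmqtn,wki,flhl] add [tlarw,gwxz,vjy] -> 13 lines: mqah gqy mors xyhs lgn ojp roc tlarw gwxz vjy yeobs lddyg wak
Hunk 5: at line 7 remove [gwxz,vjy] add [yxnxr] -> 12 lines: mqah gqy mors xyhs lgn ojp roc tlarw yxnxr yeobs lddyg wak
Final line count: 12

Answer: 12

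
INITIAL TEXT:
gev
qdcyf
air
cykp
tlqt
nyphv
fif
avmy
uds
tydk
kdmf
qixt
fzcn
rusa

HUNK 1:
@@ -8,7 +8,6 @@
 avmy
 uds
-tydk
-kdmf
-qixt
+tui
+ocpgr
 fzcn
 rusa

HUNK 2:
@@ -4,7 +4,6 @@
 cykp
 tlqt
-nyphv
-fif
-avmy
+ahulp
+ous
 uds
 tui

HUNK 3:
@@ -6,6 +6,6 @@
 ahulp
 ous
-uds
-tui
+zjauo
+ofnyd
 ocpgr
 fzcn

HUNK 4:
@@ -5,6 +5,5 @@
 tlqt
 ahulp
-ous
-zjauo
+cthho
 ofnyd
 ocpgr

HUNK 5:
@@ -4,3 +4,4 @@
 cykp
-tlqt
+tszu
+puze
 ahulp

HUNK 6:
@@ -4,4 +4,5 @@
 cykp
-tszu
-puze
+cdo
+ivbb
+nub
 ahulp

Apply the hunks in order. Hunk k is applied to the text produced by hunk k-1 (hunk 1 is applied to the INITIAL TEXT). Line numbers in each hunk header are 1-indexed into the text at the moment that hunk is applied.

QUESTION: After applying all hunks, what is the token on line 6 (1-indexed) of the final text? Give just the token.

Answer: ivbb

Derivation:
Hunk 1: at line 8 remove [tydk,kdmf,qixt] add [tui,ocpgr] -> 13 lines: gev qdcyf air cykp tlqt nyphv fif avmy uds tui ocpgr fzcn rusa
Hunk 2: at line 4 remove [nyphv,fif,avmy] add [ahulp,ous] -> 12 lines: gev qdcyf air cykp tlqt ahulp ous uds tui ocpgr fzcn rusa
Hunk 3: at line 6 remove [uds,tui] add [zjauo,ofnyd] -> 12 lines: gev qdcyf air cykp tlqt ahulp ous zjauo ofnyd ocpgr fzcn rusa
Hunk 4: at line 5 remove [ous,zjauo] add [cthho] -> 11 lines: gev qdcyf air cykp tlqt ahulp cthho ofnyd ocpgr fzcn rusa
Hunk 5: at line 4 remove [tlqt] add [tszu,puze] -> 12 lines: gev qdcyf air cykp tszu puze ahulp cthho ofnyd ocpgr fzcn rusa
Hunk 6: at line 4 remove [tszu,puze] add [cdo,ivbb,nub] -> 13 lines: gev qdcyf air cykp cdo ivbb nub ahulp cthho ofnyd ocpgr fzcn rusa
Final line 6: ivbb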